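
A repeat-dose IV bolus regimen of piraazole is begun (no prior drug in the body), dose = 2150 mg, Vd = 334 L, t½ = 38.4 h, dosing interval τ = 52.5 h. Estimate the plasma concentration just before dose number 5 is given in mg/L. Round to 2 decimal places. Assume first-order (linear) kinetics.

C₀ per dose = Dose / Vd = 2150 / 334 = 6.437 mg/L
k = ln2 / t½ = 0.693147 / 38.4 = 0.01805 h⁻¹
Fraction remaining after one interval: r = e^(−kτ) = e^(−0.01805 × 52.5) = 0.3877
Before dose 5, 4 doses have been given (aged 1τ, 2τ, 3τ, 4τ).
C_trough = C₀ × (r + r² + … + r^4) = C₀ × r(1−r^4)/(1−r)
        = 6.437 × 0.3877 × (1 − 0.02259) / (1 − 0.3877) = 3.984 mg/L

3.98 mg/L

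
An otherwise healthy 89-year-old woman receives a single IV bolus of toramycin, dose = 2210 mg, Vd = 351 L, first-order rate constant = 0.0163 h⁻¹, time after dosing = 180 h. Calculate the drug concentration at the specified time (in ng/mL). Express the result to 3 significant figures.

335 ng/mL

C₀ = Dose / Vd = 2210 / 351 = 6.296 mg/L
C = C₀ · e^(−k·t) = 6.296 × e^(−0.01630 × 180)
  = 6.296 × 0.05318 = 0.3348 mg/L
Convert: 0.3348 mg/L × 1000 = 334.8 ng/mL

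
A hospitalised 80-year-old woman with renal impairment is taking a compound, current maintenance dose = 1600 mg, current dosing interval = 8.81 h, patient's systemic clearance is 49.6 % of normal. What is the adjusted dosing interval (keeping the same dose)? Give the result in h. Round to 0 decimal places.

18 h

To keep the same average steady-state level, dosing rate must scale with clearance.
CL ratio = 49.6 / 100 = 0.4960
New interval (same dose) = 8.81 / 0.4960 = 17.76 h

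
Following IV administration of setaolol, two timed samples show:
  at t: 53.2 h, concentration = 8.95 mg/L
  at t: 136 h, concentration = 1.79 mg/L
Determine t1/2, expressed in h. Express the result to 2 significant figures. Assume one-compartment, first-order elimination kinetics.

k = ln(C₁/C₂) / (t₂ − t₁) = ln(8.95/1.79) / (136 − 53.2)
  = 1.609 / 82.80 = 0.01943 h⁻¹
t½ = ln2 / k = 0.693147 / 0.01943 = 35.67 h

36 h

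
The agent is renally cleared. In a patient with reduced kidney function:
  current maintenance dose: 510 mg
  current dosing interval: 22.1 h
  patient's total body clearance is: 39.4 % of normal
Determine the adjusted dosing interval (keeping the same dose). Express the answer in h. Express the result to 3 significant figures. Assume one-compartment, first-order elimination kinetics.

56.1 h

To keep the same average steady-state level, dosing rate must scale with clearance.
CL ratio = 39.4 / 100 = 0.3940
New interval (same dose) = 22.1 / 0.3940 = 56.09 h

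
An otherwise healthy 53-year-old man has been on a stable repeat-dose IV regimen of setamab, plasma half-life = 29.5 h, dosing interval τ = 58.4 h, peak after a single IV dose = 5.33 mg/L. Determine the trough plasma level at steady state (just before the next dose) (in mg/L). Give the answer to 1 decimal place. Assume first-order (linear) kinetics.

k = ln2 / t½ = 0.693147 / 29.5 = 0.02350 h⁻¹
e^(−kτ) = e^(−0.02350 × 58.4) = 0.2535
Accumulation ratio R = 1 / (1 − e^(−kτ)) = 1 / (1 − 0.2535) = 1.340
Steady-state trough = C₀ × R × e^(−kτ) = 5.33 × 1.340 × 0.2535 = 1.811 mg/L

1.8 mg/L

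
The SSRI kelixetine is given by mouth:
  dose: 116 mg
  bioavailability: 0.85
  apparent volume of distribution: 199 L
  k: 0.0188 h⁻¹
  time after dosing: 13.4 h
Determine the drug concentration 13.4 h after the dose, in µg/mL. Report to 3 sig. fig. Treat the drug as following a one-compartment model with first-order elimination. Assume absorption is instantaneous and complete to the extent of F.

0.385 µg/mL

Amount reaching circulation = F × Dose = 0.85 × 116.0 = 98.60 mg
C₀ = F·Dose / Vd = 98.60 / 199 = 0.4955 mg/L
C = C₀ · e^(−k·t) = 0.4955 × e^(−0.01880 × 13.4)
  = 0.4955 × 0.7773 = 0.3852 mg/L
(0.3852 mg/L = 0.3852 µg/mL)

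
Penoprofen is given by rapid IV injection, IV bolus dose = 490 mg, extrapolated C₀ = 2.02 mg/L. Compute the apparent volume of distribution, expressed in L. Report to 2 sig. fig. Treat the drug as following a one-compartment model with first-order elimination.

Vd = Dose / C₀ = 490.0 / 2.02 = 242.6 L

240 L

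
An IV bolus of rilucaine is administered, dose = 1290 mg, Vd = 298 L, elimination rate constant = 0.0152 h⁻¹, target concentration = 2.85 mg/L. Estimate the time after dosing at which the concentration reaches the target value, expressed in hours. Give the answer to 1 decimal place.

27.5 h

C₀ = Dose / Vd = 1290 / 298 = 4.329 mg/L
t = ln(C₀ / C) / k = ln(4.329 / 2.85) / 0.01520
  = ln(1.519) / 0.01520 = 0.4181 / 0.01520 = 27.51 h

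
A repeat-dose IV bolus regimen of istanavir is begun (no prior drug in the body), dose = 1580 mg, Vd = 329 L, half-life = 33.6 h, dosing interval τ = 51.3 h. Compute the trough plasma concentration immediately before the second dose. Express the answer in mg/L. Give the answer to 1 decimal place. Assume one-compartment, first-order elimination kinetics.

C₀ per dose = Dose / Vd = 1580 / 329 = 4.802 mg/L
k = ln2 / t½ = 0.693147 / 33.6 = 0.02063 h⁻¹
Fraction remaining after one interval: r = e^(−kτ) = e^(−0.02063 × 51.3) = 0.3470
Before dose 2, 1 dose has been given (aged 1τ).
C_trough = C₀ × r = 4.802 × 0.3470 = 1.666 mg/L

1.7 mg/L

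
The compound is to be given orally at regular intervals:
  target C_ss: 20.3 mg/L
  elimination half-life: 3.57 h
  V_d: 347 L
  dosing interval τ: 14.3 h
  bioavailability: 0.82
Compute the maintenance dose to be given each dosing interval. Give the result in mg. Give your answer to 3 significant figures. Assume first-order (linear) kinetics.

23900 mg

k = ln2 / t½ = 0.693147 / 3.57 = 0.1942 h⁻¹
CL = k × Vd = 0.1942 × 347 = 67.39 L/h
At steady state, F × (Dose/τ) = Css × CL.
Dose = Css × CL × τ / F = 20.3 × 67.39 × 14.3 / 0.82 = 23860 mg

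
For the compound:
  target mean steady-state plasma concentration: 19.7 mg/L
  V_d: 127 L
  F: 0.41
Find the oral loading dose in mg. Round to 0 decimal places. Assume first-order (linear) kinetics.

LD = Css × Vd / F = 19.7 × 127 / 0.41 = 6102 mg

6102 mg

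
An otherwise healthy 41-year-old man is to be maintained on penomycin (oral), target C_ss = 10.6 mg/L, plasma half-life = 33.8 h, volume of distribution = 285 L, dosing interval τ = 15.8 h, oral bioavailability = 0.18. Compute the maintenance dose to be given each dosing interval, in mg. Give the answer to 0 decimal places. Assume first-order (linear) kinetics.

5438 mg

k = ln2 / t½ = 0.693147 / 33.8 = 0.02051 h⁻¹
CL = k × Vd = 0.02051 × 285 = 5.845 L/h
At steady state, F × (Dose/τ) = Css × CL.
Dose = Css × CL × τ / F = 10.6 × 5.845 × 15.8 / 0.18 = 5438 mg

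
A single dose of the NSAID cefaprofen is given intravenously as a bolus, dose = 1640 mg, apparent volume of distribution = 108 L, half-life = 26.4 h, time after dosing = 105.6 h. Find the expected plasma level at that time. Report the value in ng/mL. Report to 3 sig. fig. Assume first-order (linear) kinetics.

949 ng/mL

C₀ = Dose / Vd = 1640 / 108 = 15.19 mg/L
k = ln2 / t½ = 0.693147 / 26.4 = 0.02626 h⁻¹
t / t½ = 105.6 / 26.4 = 4 half-lives
C = C₀ × (1/2)^4 = 15.19 × 0.06250 = 0.9494 mg/L
Convert: 0.9494 mg/L × 1000 = 949.4 ng/mL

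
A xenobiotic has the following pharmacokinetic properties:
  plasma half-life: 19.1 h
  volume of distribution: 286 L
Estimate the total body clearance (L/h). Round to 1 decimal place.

10.4 L/h

k = ln2 / t½ = 0.693147 / 19.1 = 0.03629 h⁻¹
CL = k × Vd = 0.03629 × 286 = 10.38 L/h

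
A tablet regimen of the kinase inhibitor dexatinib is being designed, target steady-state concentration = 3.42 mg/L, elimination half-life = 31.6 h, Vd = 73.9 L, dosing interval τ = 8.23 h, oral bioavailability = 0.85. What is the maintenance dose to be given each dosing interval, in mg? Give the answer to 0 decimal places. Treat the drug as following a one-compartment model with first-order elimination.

k = ln2 / t½ = 0.693147 / 31.6 = 0.02194 h⁻¹
CL = k × Vd = 0.02194 × 73.9 = 1.621 L/h
At steady state, F × (Dose/τ) = Css × CL.
Dose = Css × CL × τ / F = 3.42 × 1.621 × 8.23 / 0.85 = 53.68 mg

54 mg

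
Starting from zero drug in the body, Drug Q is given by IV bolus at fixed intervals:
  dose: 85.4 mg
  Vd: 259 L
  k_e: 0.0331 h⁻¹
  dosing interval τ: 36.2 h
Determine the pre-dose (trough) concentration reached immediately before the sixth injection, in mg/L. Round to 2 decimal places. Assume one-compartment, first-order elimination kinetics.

C₀ per dose = Dose / Vd = 85.4 / 259 = 0.3297 mg/L
Fraction remaining after one interval: r = e^(−kτ) = e^(−0.03310 × 36.2) = 0.3017
Before dose 6, 5 doses have been given (aged 1τ, 2τ, 3τ, 4τ, 5τ).
C_trough = C₀ × (r + r² + … + r^5) = C₀ × r(1−r^5)/(1−r)
        = 0.3297 × 0.3017 × (1 − 0.002500) / (1 − 0.3017) = 0.1421 mg/L

0.14 mg/L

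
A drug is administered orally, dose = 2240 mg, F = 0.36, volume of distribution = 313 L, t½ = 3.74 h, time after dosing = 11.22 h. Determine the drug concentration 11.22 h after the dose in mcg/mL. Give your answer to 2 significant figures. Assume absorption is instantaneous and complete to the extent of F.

Amount reaching circulation = F × Dose = 0.36 × 2240 = 806.4 mg
C₀ = F·Dose / Vd = 806.4 / 313 = 2.576 mg/L
k = ln2 / t½ = 0.693147 / 3.74 = 0.1853 h⁻¹
t / t½ = 11.22 / 3.74 = 3 half-lives
C = C₀ × (1/2)^3 = 2.576 × 0.1250 = 0.3220 mg/L
(0.3220 mg/L = 0.3220 mcg/mL)

0.32 mcg/mL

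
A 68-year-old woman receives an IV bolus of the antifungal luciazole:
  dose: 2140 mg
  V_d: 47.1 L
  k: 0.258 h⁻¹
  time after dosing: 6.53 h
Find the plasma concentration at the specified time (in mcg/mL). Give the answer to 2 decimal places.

8.43 mcg/mL

C₀ = Dose / Vd = 2140 / 47.1 = 45.44 mg/L
C = C₀ · e^(−k·t) = 45.44 × e^(−0.2580 × 6.53)
  = 45.44 × 0.1855 = 8.429 mg/L
(8.429 mg/L = 8.429 mcg/mL)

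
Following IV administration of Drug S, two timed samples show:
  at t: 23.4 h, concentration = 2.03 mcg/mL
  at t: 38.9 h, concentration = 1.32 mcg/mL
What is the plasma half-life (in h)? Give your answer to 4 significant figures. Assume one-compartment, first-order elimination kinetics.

k = ln(C₁/C₂) / (t₂ − t₁) = ln(2.03/1.32) / (38.9 − 23.4)
  = 0.4304 / 15.50 = 0.02777 h⁻¹
t½ = ln2 / k = 0.693147 / 0.02777 = 24.96 h

24.96 h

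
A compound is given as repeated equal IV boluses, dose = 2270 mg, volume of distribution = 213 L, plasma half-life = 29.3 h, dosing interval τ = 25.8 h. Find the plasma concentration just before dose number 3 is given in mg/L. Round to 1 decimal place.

C₀ per dose = Dose / Vd = 2270 / 213 = 10.66 mg/L
k = ln2 / t½ = 0.693147 / 29.3 = 0.02366 h⁻¹
Fraction remaining after one interval: r = e^(−kτ) = e^(−0.02366 × 25.8) = 0.5431
Before dose 3, 2 doses have been given (aged 1τ, 2τ).
C_trough = C₀ × (r + r²) = 10.66 × (0.5431 + 0.2950) = 8.934 mg/L

8.9 mg/L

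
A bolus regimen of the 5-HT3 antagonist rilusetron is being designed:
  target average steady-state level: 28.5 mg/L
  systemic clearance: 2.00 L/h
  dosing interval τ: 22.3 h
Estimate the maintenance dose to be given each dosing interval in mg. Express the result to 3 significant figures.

1270 mg

At steady state, Dose/τ = Css × CL.
Dose = Css × CL × τ = 28.5 × 2.000 × 22.3 = 1271 mg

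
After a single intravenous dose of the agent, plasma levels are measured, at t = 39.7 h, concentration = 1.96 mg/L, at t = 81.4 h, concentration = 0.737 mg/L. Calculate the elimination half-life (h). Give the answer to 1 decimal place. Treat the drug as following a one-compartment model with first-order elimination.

k = ln(C₁/C₂) / (t₂ − t₁) = ln(1.96/0.737) / (81.4 − 39.7)
  = 0.9781 / 41.70 = 0.02346 h⁻¹
t½ = ln2 / k = 0.693147 / 0.02346 = 29.55 h

29.6 h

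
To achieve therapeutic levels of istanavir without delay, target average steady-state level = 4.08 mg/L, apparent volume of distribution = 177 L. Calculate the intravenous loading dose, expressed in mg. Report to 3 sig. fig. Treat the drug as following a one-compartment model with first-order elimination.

722 mg

LD = Css × Vd = 4.08 × 177 = 722.2 mg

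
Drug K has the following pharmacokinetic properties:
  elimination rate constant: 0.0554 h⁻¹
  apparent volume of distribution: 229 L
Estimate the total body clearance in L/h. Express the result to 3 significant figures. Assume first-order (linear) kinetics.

12.7 L/h

CL = k × Vd = 0.0554 × 229 = 12.69 L/h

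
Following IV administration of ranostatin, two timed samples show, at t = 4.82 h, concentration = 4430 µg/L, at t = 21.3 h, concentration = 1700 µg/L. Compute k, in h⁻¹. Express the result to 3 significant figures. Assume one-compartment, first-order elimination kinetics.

0.0581 h⁻¹

k = ln(C₁/C₂) / (t₂ − t₁) = ln(4430/1700) / (21.3 − 4.82)
  = 0.9578 / 16.48 = 0.05812 h⁻¹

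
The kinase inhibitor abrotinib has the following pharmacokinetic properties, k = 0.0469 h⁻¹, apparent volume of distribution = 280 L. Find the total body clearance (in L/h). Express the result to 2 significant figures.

13 L/h

CL = k × Vd = 0.0469 × 280 = 13.13 L/h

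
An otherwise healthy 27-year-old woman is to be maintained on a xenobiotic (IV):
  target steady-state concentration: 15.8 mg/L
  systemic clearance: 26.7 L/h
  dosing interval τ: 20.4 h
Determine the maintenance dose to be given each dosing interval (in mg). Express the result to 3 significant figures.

At steady state, Dose/τ = Css × CL.
Dose = Css × CL × τ = 15.8 × 26.70 × 20.4 = 8606 mg

8610 mg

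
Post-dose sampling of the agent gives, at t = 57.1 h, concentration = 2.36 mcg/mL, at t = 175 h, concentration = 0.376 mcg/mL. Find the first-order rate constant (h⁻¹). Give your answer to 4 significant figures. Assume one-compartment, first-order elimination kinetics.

0.01558 h⁻¹

k = ln(C₁/C₂) / (t₂ − t₁) = ln(2.36/0.376) / (175 − 57.1)
  = 1.837 / 117.9 = 0.01558 h⁻¹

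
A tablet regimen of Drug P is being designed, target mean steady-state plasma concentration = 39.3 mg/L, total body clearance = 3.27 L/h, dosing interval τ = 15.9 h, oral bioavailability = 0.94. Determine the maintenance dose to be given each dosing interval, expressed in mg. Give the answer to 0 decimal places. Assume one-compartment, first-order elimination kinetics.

2174 mg

At steady state, F × (Dose/τ) = Css × CL.
Dose = Css × CL × τ / F = 39.3 × 3.270 × 15.9 / 0.94 = 2174 mg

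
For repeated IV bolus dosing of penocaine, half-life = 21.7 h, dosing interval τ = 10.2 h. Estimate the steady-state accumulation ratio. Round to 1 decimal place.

3.6

k = ln2 / t½ = 0.693147 / 21.7 = 0.03194 h⁻¹
e^(−kτ) = e^(−0.03194 × 10.2) = 0.7220
Accumulation ratio R = 1 / (1 − e^(−kτ)) = 1 / (1 − 0.7220) = 3.597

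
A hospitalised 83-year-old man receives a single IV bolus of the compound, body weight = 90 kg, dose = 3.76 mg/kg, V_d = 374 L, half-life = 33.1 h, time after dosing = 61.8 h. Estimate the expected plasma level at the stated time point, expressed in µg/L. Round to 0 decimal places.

Total dose = 3.76 × 90 = 338.4 mg
C₀ = Dose / Vd = 338.4 / 374 = 0.9048 mg/L
k = ln2 / t½ = 0.693147 / 33.1 = 0.02094 h⁻¹
C = C₀ · e^(−k·t) = 0.9048 × e^(−0.02094 × 61.8)
  = 0.9048 × 0.2741 = 0.2480 mg/L
Convert: 0.2480 mg/L × 1000 = 248.0 µg/L

248 µg/L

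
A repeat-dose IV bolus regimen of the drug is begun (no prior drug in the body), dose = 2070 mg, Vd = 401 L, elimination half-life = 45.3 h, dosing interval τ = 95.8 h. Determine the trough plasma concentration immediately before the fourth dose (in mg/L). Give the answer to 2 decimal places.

C₀ per dose = Dose / Vd = 2070 / 401 = 5.162 mg/L
k = ln2 / t½ = 0.693147 / 45.3 = 0.01530 h⁻¹
Fraction remaining after one interval: r = e^(−kτ) = e^(−0.01530 × 95.8) = 0.2309
Before dose 4, 3 doses have been given (aged 1τ, 2τ, 3τ).
C_trough = C₀ × (r + r² + … + r^3) = C₀ × r(1−r^3)/(1−r)
        = 5.162 × 0.2309 × (1 − 0.01231) / (1 − 0.2309) = 1.531 mg/L

1.53 mg/L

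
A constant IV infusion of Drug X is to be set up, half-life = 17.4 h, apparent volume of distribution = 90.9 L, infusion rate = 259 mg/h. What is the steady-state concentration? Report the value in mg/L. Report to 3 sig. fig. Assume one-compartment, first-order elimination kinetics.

71.5 mg/L

k = ln2 / t½ = 0.693147 / 17.4 = 0.03984 h⁻¹
CL = k × Vd = 0.03984 × 90.9 = 3.621 L/h
At steady state Css = R₀ / CL = 259 / 3.621 = 71.53 mg/L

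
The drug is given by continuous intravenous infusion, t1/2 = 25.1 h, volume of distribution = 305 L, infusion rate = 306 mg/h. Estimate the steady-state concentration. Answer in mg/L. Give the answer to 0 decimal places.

k = ln2 / t½ = 0.693147 / 25.1 = 0.02762 h⁻¹
CL = k × Vd = 0.02762 × 305 = 8.424 L/h
At steady state Css = R₀ / CL = 306 / 8.424 = 36.32 mg/L

36 mg/L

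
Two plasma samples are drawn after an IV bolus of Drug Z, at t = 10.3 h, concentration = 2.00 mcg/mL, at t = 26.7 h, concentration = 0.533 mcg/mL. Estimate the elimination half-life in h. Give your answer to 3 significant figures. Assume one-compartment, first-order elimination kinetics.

k = ln(C₁/C₂) / (t₂ − t₁) = ln(2.00/0.533) / (26.7 − 10.3)
  = 1.322 / 16.40 = 0.08061 h⁻¹
t½ = ln2 / k = 0.693147 / 0.08061 = 8.599 h

8.60 h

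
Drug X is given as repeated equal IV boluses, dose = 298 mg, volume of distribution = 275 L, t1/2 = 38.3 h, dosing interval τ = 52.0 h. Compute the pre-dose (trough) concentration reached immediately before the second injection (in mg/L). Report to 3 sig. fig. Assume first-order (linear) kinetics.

0.423 mg/L

C₀ per dose = Dose / Vd = 298 / 275 = 1.084 mg/L
k = ln2 / t½ = 0.693147 / 38.3 = 0.01810 h⁻¹
Fraction remaining after one interval: r = e^(−kτ) = e^(−0.01810 × 52.0) = 0.3902
Before dose 2, 1 dose has been given (aged 1τ).
C_trough = C₀ × r = 1.084 × 0.3902 = 0.4230 mg/L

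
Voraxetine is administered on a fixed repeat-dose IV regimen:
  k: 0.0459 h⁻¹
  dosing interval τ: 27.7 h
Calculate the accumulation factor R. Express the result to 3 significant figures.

e^(−kτ) = e^(−0.04590 × 27.7) = 0.2804
Accumulation ratio R = 1 / (1 − e^(−kτ)) = 1 / (1 − 0.2804) = 1.390

1.39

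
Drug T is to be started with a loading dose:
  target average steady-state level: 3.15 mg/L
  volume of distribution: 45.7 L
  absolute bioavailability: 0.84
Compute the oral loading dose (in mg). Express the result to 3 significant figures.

LD = Css × Vd / F = 3.15 × 45.7 / 0.84 = 171.4 mg

171 mg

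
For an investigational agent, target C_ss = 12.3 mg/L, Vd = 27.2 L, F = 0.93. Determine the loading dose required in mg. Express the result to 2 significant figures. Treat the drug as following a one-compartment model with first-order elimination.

360 mg

LD = Css × Vd / F = 12.3 × 27.2 / 0.93 = 359.7 mg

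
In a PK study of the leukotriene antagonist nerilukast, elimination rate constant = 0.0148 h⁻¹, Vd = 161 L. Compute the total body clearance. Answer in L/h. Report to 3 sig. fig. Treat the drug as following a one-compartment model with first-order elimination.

2.38 L/h

CL = k × Vd = 0.0148 × 161 = 2.383 L/h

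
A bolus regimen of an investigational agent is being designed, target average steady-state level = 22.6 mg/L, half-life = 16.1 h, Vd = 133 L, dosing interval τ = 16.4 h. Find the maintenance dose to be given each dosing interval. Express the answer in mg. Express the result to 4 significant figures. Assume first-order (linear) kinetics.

k = ln2 / t½ = 0.693147 / 16.1 = 0.04305 h⁻¹
CL = k × Vd = 0.04305 × 133 = 5.726 L/h
At steady state, Dose/τ = Css × CL.
Dose = Css × CL × τ = 22.6 × 5.726 × 16.4 = 2122 mg

2122 mg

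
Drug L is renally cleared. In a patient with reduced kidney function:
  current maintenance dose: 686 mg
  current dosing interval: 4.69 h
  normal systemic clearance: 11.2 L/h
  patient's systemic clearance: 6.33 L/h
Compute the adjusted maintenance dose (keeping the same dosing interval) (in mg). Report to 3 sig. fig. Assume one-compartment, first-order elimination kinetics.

388 mg

To keep the same average steady-state level, dosing rate must scale with clearance.
CL ratio = 6.33 / 11.2 = 0.5652
New dose (same interval) = 686 × 0.5652 = 387.7 mg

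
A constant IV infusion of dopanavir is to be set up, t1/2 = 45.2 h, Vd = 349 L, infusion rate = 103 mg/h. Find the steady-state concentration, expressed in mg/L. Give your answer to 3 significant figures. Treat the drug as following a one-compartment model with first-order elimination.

19.2 mg/L

k = ln2 / t½ = 0.693147 / 45.2 = 0.01534 h⁻¹
CL = k × Vd = 0.01534 × 349 = 5.354 L/h
At steady state Css = R₀ / CL = 103 / 5.354 = 19.24 mg/L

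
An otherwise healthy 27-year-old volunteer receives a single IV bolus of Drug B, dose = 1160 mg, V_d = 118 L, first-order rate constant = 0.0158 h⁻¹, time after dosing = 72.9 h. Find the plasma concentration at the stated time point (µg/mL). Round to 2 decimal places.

3.11 µg/mL

C₀ = Dose / Vd = 1160 / 118 = 9.831 mg/L
C = C₀ · e^(−k·t) = 9.831 × e^(−0.01580 × 72.9)
  = 9.831 × 0.3161 = 3.108 mg/L
(3.108 mg/L = 3.108 µg/mL)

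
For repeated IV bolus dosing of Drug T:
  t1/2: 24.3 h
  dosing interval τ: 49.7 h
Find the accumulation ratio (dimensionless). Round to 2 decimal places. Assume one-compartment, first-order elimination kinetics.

1.32

k = ln2 / t½ = 0.693147 / 24.3 = 0.02852 h⁻¹
e^(−kτ) = e^(−0.02852 × 49.7) = 0.2423
Accumulation ratio R = 1 / (1 − e^(−kτ)) = 1 / (1 − 0.2423) = 1.320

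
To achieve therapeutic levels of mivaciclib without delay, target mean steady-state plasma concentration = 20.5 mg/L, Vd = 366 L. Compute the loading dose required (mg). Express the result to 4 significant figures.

7503 mg

LD = Css × Vd = 20.5 × 366 = 7503 mg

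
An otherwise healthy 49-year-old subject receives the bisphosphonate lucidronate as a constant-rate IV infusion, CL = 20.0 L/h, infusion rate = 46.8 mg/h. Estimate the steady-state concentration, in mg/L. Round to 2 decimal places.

2.34 mg/L

At steady state Css = R₀ / CL = 46.8 / 20.00 = 2.340 mg/L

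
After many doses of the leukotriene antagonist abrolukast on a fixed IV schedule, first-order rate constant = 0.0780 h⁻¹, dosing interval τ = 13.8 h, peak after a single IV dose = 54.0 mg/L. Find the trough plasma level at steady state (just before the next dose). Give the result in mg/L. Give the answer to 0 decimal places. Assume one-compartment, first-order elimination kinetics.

e^(−kτ) = e^(−0.07800 × 13.8) = 0.3408
Accumulation ratio R = 1 / (1 − e^(−kτ)) = 1 / (1 − 0.3408) = 1.517
Steady-state trough = C₀ × R × e^(−kτ) = 54.0 × 1.517 × 0.3408 = 27.92 mg/L

28 mg/L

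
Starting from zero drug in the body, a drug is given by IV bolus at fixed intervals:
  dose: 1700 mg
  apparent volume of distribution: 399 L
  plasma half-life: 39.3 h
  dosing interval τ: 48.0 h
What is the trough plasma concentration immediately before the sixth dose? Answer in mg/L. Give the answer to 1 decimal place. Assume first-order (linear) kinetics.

3.2 mg/L

C₀ per dose = Dose / Vd = 1700 / 399 = 4.261 mg/L
k = ln2 / t½ = 0.693147 / 39.3 = 0.01764 h⁻¹
Fraction remaining after one interval: r = e^(−kτ) = e^(−0.01764 × 48.0) = 0.4288
Before dose 6, 5 doses have been given (aged 1τ, 2τ, 3τ, 4τ, 5τ).
C_trough = C₀ × (r + r² + … + r^5) = C₀ × r(1−r^5)/(1−r)
        = 4.261 × 0.4288 × (1 − 0.01450) / (1 − 0.4288) = 3.152 mg/L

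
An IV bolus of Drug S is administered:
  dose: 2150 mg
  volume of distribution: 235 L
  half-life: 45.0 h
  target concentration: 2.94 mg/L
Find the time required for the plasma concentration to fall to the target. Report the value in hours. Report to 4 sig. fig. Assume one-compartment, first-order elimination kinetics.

73.70 h

C₀ = Dose / Vd = 2150 / 235 = 9.149 mg/L
k = ln2 / t½ = 0.693147 / 45.0 = 0.01540 h⁻¹
t = ln(C₀ / C) / k = ln(9.149 / 2.94) / 0.01540
  = ln(3.112) / 0.01540 = 1.135 / 0.01540 = 73.70 h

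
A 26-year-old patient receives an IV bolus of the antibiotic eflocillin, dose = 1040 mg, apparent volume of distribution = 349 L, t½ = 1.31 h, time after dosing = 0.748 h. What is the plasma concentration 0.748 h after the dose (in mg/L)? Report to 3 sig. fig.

2.01 mg/L

C₀ = Dose / Vd = 1040 / 349 = 2.980 mg/L
k = ln2 / t½ = 0.693147 / 1.31 = 0.5291 h⁻¹
C = C₀ · e^(−k·t) = 2.980 × e^(−0.5291 × 0.748)
  = 2.980 × 0.6732 = 2.006 mg/L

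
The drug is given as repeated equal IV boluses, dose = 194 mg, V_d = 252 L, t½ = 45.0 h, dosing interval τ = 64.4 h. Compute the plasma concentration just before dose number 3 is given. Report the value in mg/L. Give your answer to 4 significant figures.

C₀ per dose = Dose / Vd = 194 / 252 = 0.7698 mg/L
k = ln2 / t½ = 0.693147 / 45.0 = 0.01540 h⁻¹
Fraction remaining after one interval: r = e^(−kτ) = e^(−0.01540 × 64.4) = 0.3709
Before dose 3, 2 doses have been given (aged 1τ, 2τ).
C_trough = C₀ × (r + r²) = 0.7698 × (0.3709 + 0.1376) = 0.3914 mg/L

0.3914 mg/L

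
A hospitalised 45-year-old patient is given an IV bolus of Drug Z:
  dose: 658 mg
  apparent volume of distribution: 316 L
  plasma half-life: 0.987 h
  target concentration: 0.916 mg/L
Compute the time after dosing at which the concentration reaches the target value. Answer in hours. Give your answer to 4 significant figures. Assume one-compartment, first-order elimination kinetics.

1.169 h

C₀ = Dose / Vd = 658.0 / 316 = 2.082 mg/L
k = ln2 / t½ = 0.693147 / 0.987 = 0.7023 h⁻¹
t = ln(C₀ / C) / k = ln(2.082 / 0.916) / 0.7023
  = ln(2.273) / 0.7023 = 0.8211 / 0.7023 = 1.169 h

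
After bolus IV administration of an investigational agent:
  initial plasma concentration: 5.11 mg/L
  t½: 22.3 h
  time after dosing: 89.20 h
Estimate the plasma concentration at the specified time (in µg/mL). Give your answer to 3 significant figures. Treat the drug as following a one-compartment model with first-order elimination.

k = ln2 / t½ = 0.693147 / 22.3 = 0.03108 h⁻¹
t / t½ = 89.20 / 22.3 = 4 half-lives
C = C₀ × (1/2)^4 = 5.110 × 0.06250 = 0.3194 mg/L
(0.3194 mg/L = 0.3194 µg/mL)

0.319 µg/mL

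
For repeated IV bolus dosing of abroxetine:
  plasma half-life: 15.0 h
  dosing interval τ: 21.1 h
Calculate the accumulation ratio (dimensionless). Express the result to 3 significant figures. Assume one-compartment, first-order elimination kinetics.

k = ln2 / t½ = 0.693147 / 15.0 = 0.04621 h⁻¹
e^(−kτ) = e^(−0.04621 × 21.1) = 0.3772
Accumulation ratio R = 1 / (1 − e^(−kτ)) = 1 / (1 − 0.3772) = 1.606

1.61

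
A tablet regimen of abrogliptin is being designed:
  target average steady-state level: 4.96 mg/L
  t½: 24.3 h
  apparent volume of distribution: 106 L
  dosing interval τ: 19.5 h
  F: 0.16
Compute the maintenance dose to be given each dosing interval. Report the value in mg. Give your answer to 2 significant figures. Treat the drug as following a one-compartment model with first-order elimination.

k = ln2 / t½ = 0.693147 / 24.3 = 0.02852 h⁻¹
CL = k × Vd = 0.02852 × 106 = 3.023 L/h
At steady state, F × (Dose/τ) = Css × CL.
Dose = Css × CL × τ / F = 4.96 × 3.023 × 19.5 / 0.16 = 1827 mg

1800 mg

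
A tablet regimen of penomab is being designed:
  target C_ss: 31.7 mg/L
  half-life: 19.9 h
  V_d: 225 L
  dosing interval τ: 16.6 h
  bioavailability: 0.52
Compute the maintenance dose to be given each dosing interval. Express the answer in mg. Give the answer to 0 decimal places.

k = ln2 / t½ = 0.693147 / 19.9 = 0.03483 h⁻¹
CL = k × Vd = 0.03483 × 225 = 7.837 L/h
At steady state, F × (Dose/τ) = Css × CL.
Dose = Css × CL × τ / F = 31.7 × 7.837 × 16.6 / 0.52 = 7931 mg

7931 mg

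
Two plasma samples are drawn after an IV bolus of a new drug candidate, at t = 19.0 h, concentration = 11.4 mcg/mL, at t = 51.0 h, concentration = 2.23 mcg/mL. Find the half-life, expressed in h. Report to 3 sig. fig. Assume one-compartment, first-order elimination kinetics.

k = ln(C₁/C₂) / (t₂ − t₁) = ln(11.4/2.23) / (51.0 − 19.0)
  = 1.632 / 32.00 = 0.05100 h⁻¹
t½ = ln2 / k = 0.693147 / 0.05100 = 13.59 h

13.6 h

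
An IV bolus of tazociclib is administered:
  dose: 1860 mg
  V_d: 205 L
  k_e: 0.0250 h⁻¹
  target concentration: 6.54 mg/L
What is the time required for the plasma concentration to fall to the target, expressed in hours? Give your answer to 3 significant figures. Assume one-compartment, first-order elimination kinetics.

C₀ = Dose / Vd = 1860 / 205 = 9.073 mg/L
t = ln(C₀ / C) / k = ln(9.073 / 6.54) / 0.02500
  = ln(1.387) / 0.02500 = 0.3271 / 0.02500 = 13.08 h

13.1 h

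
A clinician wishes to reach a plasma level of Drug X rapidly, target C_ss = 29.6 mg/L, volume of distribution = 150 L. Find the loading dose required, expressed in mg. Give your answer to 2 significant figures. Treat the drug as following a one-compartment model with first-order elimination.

4400 mg

LD = Css × Vd = 29.6 × 150 = 4440 mg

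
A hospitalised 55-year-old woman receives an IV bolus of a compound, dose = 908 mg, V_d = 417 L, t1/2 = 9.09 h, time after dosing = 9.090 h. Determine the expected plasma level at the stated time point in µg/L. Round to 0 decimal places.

C₀ = Dose / Vd = 908.0 / 417 = 2.177 mg/L
k = ln2 / t½ = 0.693147 / 9.09 = 0.07625 h⁻¹
t / t½ = 9.090 / 9.09 = 1 half-lives
C = C₀ × (1/2)^1 = 2.177 × 0.5000 = 1.089 mg/L
Convert: 1.089 mg/L × 1000 = 1089 µg/L

1089 µg/L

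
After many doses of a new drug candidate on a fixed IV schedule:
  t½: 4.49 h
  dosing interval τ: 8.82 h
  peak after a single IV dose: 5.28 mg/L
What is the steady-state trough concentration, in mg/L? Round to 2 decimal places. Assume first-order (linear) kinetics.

1.82 mg/L

k = ln2 / t½ = 0.693147 / 4.49 = 0.1544 h⁻¹
e^(−kτ) = e^(−0.1544 × 8.82) = 0.2562
Accumulation ratio R = 1 / (1 − e^(−kτ)) = 1 / (1 − 0.2562) = 1.344
Steady-state trough = C₀ × R × e^(−kτ) = 5.28 × 1.344 × 0.2562 = 1.818 mg/L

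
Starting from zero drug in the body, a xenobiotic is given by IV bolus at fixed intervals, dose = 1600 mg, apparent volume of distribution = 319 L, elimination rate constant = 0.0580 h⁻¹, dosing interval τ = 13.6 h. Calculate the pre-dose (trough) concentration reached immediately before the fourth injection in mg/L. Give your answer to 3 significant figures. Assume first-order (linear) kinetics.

3.79 mg/L

C₀ per dose = Dose / Vd = 1600 / 319 = 5.016 mg/L
Fraction remaining after one interval: r = e^(−kτ) = e^(−0.05800 × 13.6) = 0.4544
Before dose 4, 3 doses have been given (aged 1τ, 2τ, 3τ).
C_trough = C₀ × (r + r² + … + r^3) = C₀ × r(1−r^3)/(1−r)
        = 5.016 × 0.4544 × (1 − 0.09382) / (1 − 0.4544) = 3.786 mg/L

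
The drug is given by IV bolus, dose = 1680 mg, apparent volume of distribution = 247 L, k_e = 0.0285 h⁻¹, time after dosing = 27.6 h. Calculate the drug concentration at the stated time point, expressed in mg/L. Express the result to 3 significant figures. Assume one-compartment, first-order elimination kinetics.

3.10 mg/L

C₀ = Dose / Vd = 1680 / 247 = 6.802 mg/L
C = C₀ · e^(−k·t) = 6.802 × e^(−0.02850 × 27.6)
  = 6.802 × 0.4554 = 3.098 mg/L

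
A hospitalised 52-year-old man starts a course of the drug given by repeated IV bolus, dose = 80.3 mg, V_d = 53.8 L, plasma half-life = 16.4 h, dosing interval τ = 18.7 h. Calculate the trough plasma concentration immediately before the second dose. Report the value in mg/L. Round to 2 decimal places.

C₀ per dose = Dose / Vd = 80.3 / 53.8 = 1.493 mg/L
k = ln2 / t½ = 0.693147 / 16.4 = 0.04227 h⁻¹
Fraction remaining after one interval: r = e^(−kτ) = e^(−0.04227 × 18.7) = 0.4536
Before dose 2, 1 dose has been given (aged 1τ).
C_trough = C₀ × r = 1.493 × 0.4536 = 0.6772 mg/L

0.68 mg/L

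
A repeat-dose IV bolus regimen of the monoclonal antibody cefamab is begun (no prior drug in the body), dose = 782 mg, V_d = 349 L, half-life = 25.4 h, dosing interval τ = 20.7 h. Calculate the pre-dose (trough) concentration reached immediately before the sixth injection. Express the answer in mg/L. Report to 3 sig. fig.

C₀ per dose = Dose / Vd = 782 / 349 = 2.241 mg/L
k = ln2 / t½ = 0.693147 / 25.4 = 0.02729 h⁻¹
Fraction remaining after one interval: r = e^(−kτ) = e^(−0.02729 × 20.7) = 0.5684
Before dose 6, 5 doses have been given (aged 1τ, 2τ, 3τ, 4τ, 5τ).
C_trough = C₀ × (r + r² + … + r^5) = C₀ × r(1−r^5)/(1−r)
        = 2.241 × 0.5684 × (1 − 0.05933) / (1 − 0.5684) = 2.776 mg/L

2.78 mg/L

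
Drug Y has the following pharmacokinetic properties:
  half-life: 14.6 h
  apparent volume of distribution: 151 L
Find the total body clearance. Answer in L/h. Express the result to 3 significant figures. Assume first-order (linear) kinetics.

7.17 L/h

k = ln2 / t½ = 0.693147 / 14.6 = 0.04748 h⁻¹
CL = k × Vd = 0.04748 × 151 = 7.169 L/h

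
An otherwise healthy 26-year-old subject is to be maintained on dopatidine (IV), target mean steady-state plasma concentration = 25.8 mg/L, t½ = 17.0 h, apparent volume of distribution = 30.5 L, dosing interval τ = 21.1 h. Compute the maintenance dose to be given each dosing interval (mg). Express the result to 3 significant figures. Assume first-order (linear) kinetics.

k = ln2 / t½ = 0.693147 / 17.0 = 0.04077 h⁻¹
CL = k × Vd = 0.04077 × 30.5 = 1.243 L/h
At steady state, Dose/τ = Css × CL.
Dose = Css × CL × τ = 25.8 × 1.243 × 21.1 = 676.7 mg

677 mg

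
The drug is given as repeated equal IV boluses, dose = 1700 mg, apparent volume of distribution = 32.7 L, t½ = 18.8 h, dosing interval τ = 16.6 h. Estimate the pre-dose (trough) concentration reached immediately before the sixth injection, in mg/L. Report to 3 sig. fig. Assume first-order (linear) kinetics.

58.7 mg/L

C₀ per dose = Dose / Vd = 1700 / 32.7 = 51.99 mg/L
k = ln2 / t½ = 0.693147 / 18.8 = 0.03687 h⁻¹
Fraction remaining after one interval: r = e^(−kτ) = e^(−0.03687 × 16.6) = 0.5422
Before dose 6, 5 doses have been given (aged 1τ, 2τ, 3τ, 4τ, 5τ).
C_trough = C₀ × (r + r² + … + r^5) = C₀ × r(1−r^5)/(1−r)
        = 51.99 × 0.5422 × (1 − 0.04686) / (1 − 0.5422) = 58.69 mg/L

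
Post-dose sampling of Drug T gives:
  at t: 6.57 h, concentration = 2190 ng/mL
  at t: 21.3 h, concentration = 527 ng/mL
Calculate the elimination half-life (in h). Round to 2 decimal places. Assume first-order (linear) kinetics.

k = ln(C₁/C₂) / (t₂ − t₁) = ln(2190/527) / (21.3 − 6.57)
  = 1.424 / 14.73 = 0.09667 h⁻¹
t½ = ln2 / k = 0.693147 / 0.09667 = 7.170 h

7.17 h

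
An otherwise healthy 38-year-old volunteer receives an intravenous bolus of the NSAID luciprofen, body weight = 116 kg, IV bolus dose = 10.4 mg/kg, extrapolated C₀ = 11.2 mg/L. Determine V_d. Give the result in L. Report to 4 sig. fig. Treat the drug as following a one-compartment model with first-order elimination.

107.7 L

Dose = 10.4 × 116 = 1206 mg
Vd = Dose / C₀ = 1206 / 11.2 = 107.7 L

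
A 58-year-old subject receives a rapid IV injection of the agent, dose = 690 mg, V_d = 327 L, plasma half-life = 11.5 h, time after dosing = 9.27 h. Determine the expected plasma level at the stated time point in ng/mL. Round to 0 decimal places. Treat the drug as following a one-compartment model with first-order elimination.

1207 ng/mL

C₀ = Dose / Vd = 690.0 / 327 = 2.110 mg/L
k = ln2 / t½ = 0.693147 / 11.5 = 0.06027 h⁻¹
C = C₀ · e^(−k·t) = 2.110 × e^(−0.06027 × 9.27)
  = 2.110 × 0.5720 = 1.207 mg/L
Convert: 1.207 mg/L × 1000 = 1207 ng/mL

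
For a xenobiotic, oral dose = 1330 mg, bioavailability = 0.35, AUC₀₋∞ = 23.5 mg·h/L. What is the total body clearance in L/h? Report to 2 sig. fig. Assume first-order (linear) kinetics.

20 L/h

CL = F·Dose / AUC = 0.35 × 1330 / 23.5 = 19.81 L/h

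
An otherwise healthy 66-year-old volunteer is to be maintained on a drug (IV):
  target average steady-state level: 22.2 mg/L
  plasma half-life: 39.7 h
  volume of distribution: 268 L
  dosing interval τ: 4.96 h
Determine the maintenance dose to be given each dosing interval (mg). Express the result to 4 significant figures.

k = ln2 / t½ = 0.693147 / 39.7 = 0.01746 h⁻¹
CL = k × Vd = 0.01746 × 268 = 4.679 L/h
At steady state, Dose/τ = Css × CL.
Dose = Css × CL × τ = 22.2 × 4.679 × 4.96 = 515.2 mg

515.2 mg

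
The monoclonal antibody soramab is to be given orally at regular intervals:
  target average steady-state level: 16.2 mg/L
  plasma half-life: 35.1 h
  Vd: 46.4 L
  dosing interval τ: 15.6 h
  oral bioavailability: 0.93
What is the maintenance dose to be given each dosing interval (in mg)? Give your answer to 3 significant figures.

k = ln2 / t½ = 0.693147 / 35.1 = 0.01975 h⁻¹
CL = k × Vd = 0.01975 × 46.4 = 0.9164 L/h
At steady state, F × (Dose/τ) = Css × CL.
Dose = Css × CL × τ / F = 16.2 × 0.9164 × 15.6 / 0.93 = 249.0 mg

249 mg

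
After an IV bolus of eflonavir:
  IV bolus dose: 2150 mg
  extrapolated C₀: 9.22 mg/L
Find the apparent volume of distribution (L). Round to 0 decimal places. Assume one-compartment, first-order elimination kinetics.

Vd = Dose / C₀ = 2150 / 9.22 = 233.2 L

233 L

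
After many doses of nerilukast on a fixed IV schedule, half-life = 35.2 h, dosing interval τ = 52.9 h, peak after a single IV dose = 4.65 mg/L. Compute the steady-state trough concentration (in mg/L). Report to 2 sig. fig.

k = ln2 / t½ = 0.693147 / 35.2 = 0.01969 h⁻¹
e^(−kτ) = e^(−0.01969 × 52.9) = 0.3529
Accumulation ratio R = 1 / (1 − e^(−kτ)) = 1 / (1 − 0.3529) = 1.545
Steady-state trough = C₀ × R × e^(−kτ) = 4.65 × 1.545 × 0.3529 = 2.535 mg/L

2.5 mg/L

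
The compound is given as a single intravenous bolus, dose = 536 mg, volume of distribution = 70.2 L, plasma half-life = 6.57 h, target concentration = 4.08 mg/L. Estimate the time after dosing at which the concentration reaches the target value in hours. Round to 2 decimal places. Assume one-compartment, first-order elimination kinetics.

C₀ = Dose / Vd = 536.0 / 70.2 = 7.635 mg/L
k = ln2 / t½ = 0.693147 / 6.57 = 0.1055 h⁻¹
t = ln(C₀ / C) / k = ln(7.635 / 4.08) / 0.1055
  = ln(1.871) / 0.1055 = 0.6265 / 0.1055 = 5.938 h

5.94 h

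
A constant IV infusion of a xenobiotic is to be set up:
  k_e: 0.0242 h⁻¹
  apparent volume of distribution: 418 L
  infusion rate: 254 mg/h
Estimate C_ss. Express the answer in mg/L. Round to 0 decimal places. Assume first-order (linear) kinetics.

CL = k × Vd = 0.02420 × 418 = 10.12 L/h
At steady state Css = R₀ / CL = 254 / 10.12 = 25.10 mg/L

25 mg/L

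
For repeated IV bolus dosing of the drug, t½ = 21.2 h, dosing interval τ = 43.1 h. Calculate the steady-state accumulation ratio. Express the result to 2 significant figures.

1.3

k = ln2 / t½ = 0.693147 / 21.2 = 0.03270 h⁻¹
e^(−kτ) = e^(−0.03270 × 43.1) = 0.2443
Accumulation ratio R = 1 / (1 − e^(−kτ)) = 1 / (1 − 0.2443) = 1.323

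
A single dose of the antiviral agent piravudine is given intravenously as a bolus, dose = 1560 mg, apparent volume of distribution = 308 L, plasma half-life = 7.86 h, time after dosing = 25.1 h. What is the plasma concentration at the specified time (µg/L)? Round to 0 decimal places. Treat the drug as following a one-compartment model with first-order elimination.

554 µg/L

C₀ = Dose / Vd = 1560 / 308 = 5.065 mg/L
k = ln2 / t½ = 0.693147 / 7.86 = 0.08819 h⁻¹
C = C₀ · e^(−k·t) = 5.065 × e^(−0.08819 × 25.1)
  = 5.065 × 0.1093 = 0.5536 mg/L
Convert: 0.5536 mg/L × 1000 = 553.6 µg/L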